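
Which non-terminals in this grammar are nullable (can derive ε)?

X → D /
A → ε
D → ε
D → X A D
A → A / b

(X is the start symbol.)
A non-terminal is nullable if it can derive ε (the empty string): either it has an ε-production, or it has a production whose right-hand side consists entirely of nullable non-terminals.

ε-productions: A → ε, D → ε
So A, D are immediately nullable.
No further non-terminal can be added: every production for the remaining non-terminals contains a terminal or a non-nullable non-terminal.
Nullable = { 'A', 'D' }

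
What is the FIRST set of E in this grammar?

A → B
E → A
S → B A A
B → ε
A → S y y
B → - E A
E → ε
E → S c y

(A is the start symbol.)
{ '-', 'c', 'y', ε }

To compute FIRST(E), examine every production with E on the left-hand side, reading each right-hand side left to right until a non-nullable symbol is reached.

FIRST sets of the other non-terminals involved (by the same procedure, iterated to a fixed point):
  FIRST(A) = { '-', 'y', ε }
  FIRST(S) = { '-', 'y', ε }

From E → A:
  - A is a non-terminal: add FIRST(A) \ {ε} = { '-', 'y' }
    A is nullable and nothing follows, so the whole right-hand side can vanish: ε ∈ FIRST(E)
From E → ε:
  - ε-production, so ε ∈ FIRST(E)
From E → S c y:
  - S is a non-terminal: add FIRST(S) \ {ε} = { '-', 'y' }
    S is nullable, so continue to the next symbol
  - c is a terminal: add 'c' and stop

Collecting: FIRST(E) = { '-', 'c', 'y', ε }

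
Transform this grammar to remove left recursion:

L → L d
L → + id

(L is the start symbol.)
L is directly left-recursive. The standard transformation for
  A → A α₁ | ... | A α_m | β₁ | ... | β_n
is
  A  → β₁ A' | ... | β_n A'
  A' → α₁ A' | ... | α_m A' | ε

L → + id becomes L → + id L'
L → L d becomes L' → d L'
Add L' → ε

Resulting grammar:
L → + id L'
L' → d L'
L' → ε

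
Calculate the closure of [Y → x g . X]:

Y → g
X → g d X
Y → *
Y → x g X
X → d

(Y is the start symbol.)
{ [X → . d], [X → . g d X], [Y → x g . X] }

To compute CLOSURE, for each item [A → α.Bβ] where B is a non-terminal, add [B → .γ] for all productions B → γ; repeat for the newly added items until nothing changes.

Start with: [Y → x g . X]
  [Y → x g . X] has the dot before X: add [X → . g d X], [X → . d]
No further items can be added.

CLOSURE = { [X → . d], [X → . g d X], [Y → x g . X] }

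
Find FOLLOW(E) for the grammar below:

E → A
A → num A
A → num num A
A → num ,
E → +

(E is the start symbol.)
{ $ }

To compute FOLLOW(E), find every occurrence of E on a right-hand side N → α E β: add FIRST(β) \ {ε}, and if β is empty or nullable also add FOLLOW(N). Iterate to a fixed point.

E is the start symbol, so $ ∈ FOLLOW(E).
E does not occur on any right-hand side.

Taking the union: FOLLOW(E) = { $ }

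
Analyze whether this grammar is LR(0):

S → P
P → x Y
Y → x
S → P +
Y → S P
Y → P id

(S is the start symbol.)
A grammar is LR(0) if no state in the canonical LR(0) collection has:
  - both a shift item (dot before a terminal) and a complete item (shift-reduce conflict), or
  - two or more complete items (reduce-reduce conflict; the accept item [S' → S .] counts as a complete item here).

Augment with S' → S and build the canonical LR(0) collection (I0 = CLOSURE({[S' → . S]}), then GOTO on every symbol after a dot until no new states appear). It has 11 states:
  I0: { [P → . x Y], [S → . P +], [S → . P], [S' → . S] }  — shift
  I1: { [S → P . +], [S → P .] }  — shift, reduce
  I2: { [S' → S .] }  — accept
  I3: { [P → . x Y], [P → x . Y], [S → . P +], [S → . P], [Y → . P id], [Y → . S P], [Y → . x] }  — shift
  I4: { [S → P . +], [S → P .], [Y → P . id] }  — shift, reduce
  I5: { [P → . x Y], [Y → S . P] }  — shift
  I6: { [P → x Y .] }  — reduce
  I7: { [P → . x Y], [P → x . Y], [S → . P +], [S → . P], [Y → . P id], [Y → . S P], [Y → . x], [Y → x .] }  — shift, reduce
  I8: { [Y → S P .] }  — reduce
  I9: { [S → P + .] }  — reduce
  I10: { [Y → P id .] }  — reduce

Conflict in state I1:
  Shift-reduce conflict between [S → P .] and [S → P . +]
So the grammar is NOT LR(0).

Answer: No. Shift-reduce conflict between [S → P .] and [S → P . +]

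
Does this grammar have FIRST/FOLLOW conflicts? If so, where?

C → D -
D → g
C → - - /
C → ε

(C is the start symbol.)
A FIRST/FOLLOW conflict occurs when a non-terminal N has a nullable alternative N → β (β ⇒* ε) and another alternative N → α with FIRST(α) ∩ FOLLOW(N) ≠ ∅: on such a lookahead the parser cannot decide between expanding α and letting N vanish via β.

Nullable non-terminals: C.
FIRST sets used below: FIRST(D) = { 'g' }

C: nullable alternative(s) C → ε; FOLLOW(C) = { $ }
  C → D -: FIRST \ {ε} = { 'g' } — disjoint from FOLLOW(C)
  C → - - /: FIRST \ {ε} = { '-' } — disjoint from FOLLOW(C)
  C → ε: FIRST \ {ε} = { } — this is the only nullable alternative, skip

D has no nullable alternative, so no FIRST/FOLLOW check is needed there.

No FIRST/FOLLOW conflicts found.

Answer: No FIRST/FOLLOW conflicts.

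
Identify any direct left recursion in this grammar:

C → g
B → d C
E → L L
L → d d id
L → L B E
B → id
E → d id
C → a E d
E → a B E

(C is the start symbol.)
Yes, L is left-recursive

Direct left recursion occurs when N → N α for some non-terminal N (the right-hand side begins with the left-hand side itself).

C → g: starts with g
B → d C: starts with d
E → L L: starts with L
L → d d id: starts with d
L → L B E: LEFT RECURSIVE (starts with L)
B → id: starts with id
E → d id: starts with d
C → a E d: starts with a
E → a B E: starts with a

The grammar has direct left recursion on: L.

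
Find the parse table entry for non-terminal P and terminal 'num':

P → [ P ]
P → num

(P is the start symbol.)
P → num

To find M[P, 'num'], we find productions for P where 'num' is in the predict set (PREDICT(N → α) = (FIRST(α) \ {ε}) ∪ (FOLLOW(N) if α ⇒* ε)).

P → [ P ]: PREDICT = { '[' }
P → num: PREDICT = { 'num' }
  'num' is in predict set, so this production goes in M[P, 'num']

M[P, 'num'] = P → num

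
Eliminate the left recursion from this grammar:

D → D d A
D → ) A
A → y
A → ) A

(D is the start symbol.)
D → ) A D'
D' → d A D'
D' → ε
A → y
A → ) A

D is directly left-recursive. The standard transformation for
  A → A α₁ | ... | A α_m | β₁ | ... | β_n
is
  A  → β₁ A' | ... | β_n A'
  A' → α₁ A' | ... | α_m A' | ε

D → ) A becomes D → ) A D'
D → D d A becomes D' → d A D'
Add D' → ε

Productions for other non-terminals are unchanged:
  A → y
  A → ) A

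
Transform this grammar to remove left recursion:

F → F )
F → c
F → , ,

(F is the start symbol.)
F is directly left-recursive. The standard transformation for
  A → A α₁ | ... | A α_m | β₁ | ... | β_n
is
  A  → β₁ A' | ... | β_n A'
  A' → α₁ A' | ... | α_m A' | ε

F → c becomes F → c F'
F → , , becomes F → , , F'
F → F ) becomes F' → ) F'
Add F' → ε

Resulting grammar:
F → c F'
F → , , F'
F' → ) F'
F' → ε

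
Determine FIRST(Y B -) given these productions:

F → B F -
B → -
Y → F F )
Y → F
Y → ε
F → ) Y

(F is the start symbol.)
{ ')', '-' }

FIRST sets of the non-terminals involved (from the grammar, by fixed-point iteration):
  FIRST(Y) = { ')', '-', ε }
  FIRST(B) = { '-' }

To compute FIRST(Y B -), process the symbols left to right:
Symbol Y is a non-terminal. Add FIRST(Y) \ {ε} = { ')', '-' }
Y is nullable (ε ∈ FIRST(Y)), continue to the next symbol.
Symbol B is a non-terminal. Add FIRST(B) \ {ε} = { '-' }
B is not nullable (ε ∉ FIRST(B)), so stop here.
FIRST(Y B -) = { ')', '-' }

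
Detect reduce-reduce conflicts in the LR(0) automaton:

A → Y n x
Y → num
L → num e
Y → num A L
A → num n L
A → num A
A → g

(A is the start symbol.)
No reduce-reduce conflicts

Augment with A' → A and build the canonical LR(0) collection (I0 = CLOSURE({[A' → . A]}), then GOTO on every symbol after a dot until no new states appear). It has 13 states:
  I0: { [A → . Y n x], [A → . g], [A → . num A], [A → . num n L], [A' → . A], [Y → . num A L], [Y → . num] }  — shift
  I1: { [A' → A .] }  — accept
  I2: { [A → Y . n x] }  — shift
  I3: { [A → g .] }  — reduce
  I4: { [A → . Y n x], [A → . g], [A → . num A], [A → . num n L], [A → num . A], [A → num . n L], [Y → . num A L], [Y → . num], [Y → num . A L], [Y → num .] }  — shift, reduce
  I5: { [A → num A .], [L → . num e], [Y → num A . L] }  — shift, reduce
  I6: { [A → num n . L], [L → . num e] }  — shift
  I7: { [A → num n L .] }  — reduce
  I8: { [L → num . e] }  — shift
  I9: { [L → num e .] }  — reduce
  I10: { [Y → num A L .] }  — reduce
  I11: { [A → Y n . x] }  — shift
  I12: { [A → Y n x .] }  — reduce

No state contains more than one complete item.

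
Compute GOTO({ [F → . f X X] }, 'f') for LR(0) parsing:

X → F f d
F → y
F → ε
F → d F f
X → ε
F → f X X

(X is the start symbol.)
{ [F → . d F f], [F → . f X X], [F → . y], [F → .], [F → f . X X], [X → . F f d], [X → .] }

GOTO(I, 'f') = CLOSURE({ [A → αX.β] : [A → α.Xβ] ∈ I, X = 'f' })

Items with dot before 'f', with the dot advanced:
  [F → . f X X] → [F → f . X X]
Closure of the advanced items:
  [F → f . X X] has the dot before X: add [X → . F f d], [X → .]
  [X → . F f d] has the dot before F: add [F → . y], [F → .], [F → . d F f], [F → . f X X]

GOTO = { [F → . d F f], [F → . f X X], [F → . y], [F → .], [F → f . X X], [X → . F f d], [X → .] }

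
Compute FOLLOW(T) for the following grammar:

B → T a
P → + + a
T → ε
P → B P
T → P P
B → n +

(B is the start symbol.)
To compute FOLLOW(T), find every occurrence of T on a right-hand side N → α T β: add FIRST(β) \ {ε}, and if β is empty or nullable also add FOLLOW(N). Iterate to a fixed point.

In B → T a: T is followed by a, add FIRST(a) \ {ε} = { 'a' }

Taking the union: FOLLOW(T) = { 'a' }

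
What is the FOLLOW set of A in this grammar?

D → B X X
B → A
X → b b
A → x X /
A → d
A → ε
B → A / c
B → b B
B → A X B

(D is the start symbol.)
To compute FOLLOW(A), find every occurrence of A on a right-hand side N → α A β: add FIRST(β) \ {ε}, and if β is empty or nullable also add FOLLOW(N). Iterate to a fixed point.

In B → A: A is at the end, add FOLLOW(B)
In B → A / c: A is followed by '/' c, add FIRST('/' c) \ {ε} = { '/' }
In B → A X B: A is followed by X B, add FIRST(X B) \ {ε} = { 'b' }

The FOLLOW sets referred to above (computed the same way, to a fixed point):
  FOLLOW(B) = { 'b' }

Taking the union: FOLLOW(A) = { '/', 'b' }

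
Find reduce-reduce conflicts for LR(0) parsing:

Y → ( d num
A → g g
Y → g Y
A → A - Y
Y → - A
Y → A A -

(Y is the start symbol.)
Augment with Y' → Y and build the canonical LR(0) collection (I0 = CLOSURE({[Y' → . Y]}), then GOTO on every symbol after a dot until no new states appear). It has 17 states:
  I0: { [A → . A - Y], [A → . g g], [Y → . ( d num], [Y → . - A], [Y → . A A -], [Y → . g Y], [Y' → . Y] }  — shift
  I1: { [Y → ( . d num] }  — shift
  I2: { [A → . A - Y], [A → . g g], [Y → - . A] }  — shift
  I3: { [A → . A - Y], [A → . g g], [A → A . - Y], [Y → A . A -] }  — shift
  I4: { [Y' → Y .] }  — accept
  I5: { [A → . A - Y], [A → . g g], [A → g . g], [Y → . ( d num], [Y → . - A], [Y → . A A -], [Y → . g Y], [Y → g . Y] }  — shift
  I6: { [Y → g Y .] }  — reduce
  I7: { [A → . A - Y], [A → . g g], [A → g . g], [A → g g .], [Y → . ( d num], [Y → . - A], [Y → . A A -], [Y → . g Y], [Y → g . Y] }  — shift, reduce
  I8: { [A → . A - Y], [A → . g g], [A → A - . Y], [Y → . ( d num], [Y → . - A], [Y → . A A -], [Y → . g Y] }  — shift
  I9: { [A → A . - Y], [Y → A A . -] }  — shift
  I10: { [A → g . g] }  — shift
  I11: { [A → g g .] }  — reduce
  I12: { [A → . A - Y], [A → . g g], [A → A - . Y], [Y → . ( d num], [Y → . - A], [Y → . A A -], [Y → . g Y], [Y → A A - .] }  — shift, reduce
  I13: { [A → A - Y .] }  — reduce
  I14: { [A → A . - Y], [Y → - A .] }  — shift, reduce
  I15: { [Y → ( d . num] }  — shift
  I16: { [Y → ( d num .] }  — reduce

No state contains more than one complete item.

Answer: No reduce-reduce conflicts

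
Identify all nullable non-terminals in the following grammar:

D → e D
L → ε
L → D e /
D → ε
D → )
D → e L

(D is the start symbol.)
{ 'D', 'L' }

ε-productions: L → ε, D → ε
So L, D are immediately nullable.
Every non-terminal is now nullable.
Nullable = { 'D', 'L' }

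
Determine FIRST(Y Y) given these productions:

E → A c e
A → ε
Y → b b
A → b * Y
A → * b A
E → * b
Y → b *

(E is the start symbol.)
{ 'b' }

FIRST sets of the non-terminals involved (from the grammar, by fixed-point iteration):
  FIRST(Y) = { 'b' }

To compute FIRST(Y Y), process the symbols left to right:
Symbol Y is a non-terminal. Add FIRST(Y) \ {ε} = { 'b' }
Y is not nullable (ε ∉ FIRST(Y)), so stop here.
FIRST(Y Y) = { 'b' }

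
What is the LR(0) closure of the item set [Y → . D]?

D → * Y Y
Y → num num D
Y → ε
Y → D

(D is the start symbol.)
To compute CLOSURE, for each item [A → α.Bβ] where B is a non-terminal, add [B → .γ] for all productions B → γ; repeat for the newly added items until nothing changes.

Start with: [Y → . D]
  [Y → . D] has the dot before D: add [D → . * Y Y]
No further items can be added.

CLOSURE = { [D → . * Y Y], [Y → . D] }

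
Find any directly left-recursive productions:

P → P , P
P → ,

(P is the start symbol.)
Yes, P is left-recursive

Direct left recursion occurs when N → N α for some non-terminal N (the right-hand side begins with the left-hand side itself).

P → P , P: LEFT RECURSIVE (starts with P)
P → ,: starts with ','

The grammar has direct left recursion on: P.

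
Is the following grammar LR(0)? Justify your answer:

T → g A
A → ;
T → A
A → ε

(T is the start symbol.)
A grammar is LR(0) if no state in the canonical LR(0) collection has:
  - both a shift item (dot before a terminal) and a complete item (shift-reduce conflict), or
  - two or more complete items (reduce-reduce conflict; the accept item [T' → T .] counts as a complete item here).

Augment with T' → T and build the canonical LR(0) collection (I0 = CLOSURE({[T' → . T]}), then GOTO on every symbol after a dot until no new states appear). It has 6 states:
  I0: { [A → . ;], [A → .], [T → . A], [T → . g A], [T' → . T] }  — shift, reduce
  I1: { [A → ; .] }  — reduce
  I2: { [T → A .] }  — reduce
  I3: { [T' → T .] }  — accept
  I4: { [A → . ;], [A → .], [T → g . A] }  — shift, reduce
  I5: { [T → g A .] }  — reduce

Conflict in state I0:
  Shift-reduce conflict between [A → .] and [A → . ;]
So the grammar is NOT LR(0).

Answer: No. Shift-reduce conflict between [A → .] and [A → . ;]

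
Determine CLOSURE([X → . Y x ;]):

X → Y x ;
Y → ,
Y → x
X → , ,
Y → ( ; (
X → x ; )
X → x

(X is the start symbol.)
To compute CLOSURE, for each item [A → α.Bβ] where B is a non-terminal, add [B → .γ] for all productions B → γ; repeat for the newly added items until nothing changes.

Start with: [X → . Y x ;]
  [X → . Y x ;] has the dot before Y: add [Y → . ,], [Y → . x], [Y → . ( ; (]
No further items can be added.

CLOSURE = { [X → . Y x ;], [Y → . ( ; (], [Y → . ,], [Y → . x] }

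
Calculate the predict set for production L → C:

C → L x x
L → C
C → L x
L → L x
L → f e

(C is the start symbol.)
{ 'f' }

PREDICT(L → C) = (FIRST(RHS) \ {ε}) ∪ (FOLLOW(L) if ε ∈ FIRST(RHS), i.e. RHS ⇒* ε)
FIRST(C) = { 'f' }
FIRST(C) = { 'f' }
ε ∉ FIRST(C), so FOLLOW(L) is not added.
PREDICT(L → C) = { 'f' }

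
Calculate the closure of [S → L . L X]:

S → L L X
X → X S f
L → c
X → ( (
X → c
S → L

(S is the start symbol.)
{ [L → . c], [S → L . L X] }

To compute CLOSURE, for each item [A → α.Bβ] where B is a non-terminal, add [B → .γ] for all productions B → γ; repeat for the newly added items until nothing changes.

Start with: [S → L . L X]
  [S → L . L X] has the dot before L: add [L → . c]
No further items can be added.

CLOSURE = { [L → . c], [S → L . L X] }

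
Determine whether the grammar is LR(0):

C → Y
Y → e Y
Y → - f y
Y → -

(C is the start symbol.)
A grammar is LR(0) if no state in the canonical LR(0) collection has:
  - both a shift item (dot before a terminal) and a complete item (shift-reduce conflict), or
  - two or more complete items (reduce-reduce conflict; the accept item [C' → C .] counts as a complete item here).

Augment with C' → C and build the canonical LR(0) collection (I0 = CLOSURE({[C' → . C]}), then GOTO on every symbol after a dot until no new states appear). It has 8 states:
  I0: { [C → . Y], [C' → . C], [Y → . - f y], [Y → . -], [Y → . e Y] }  — shift
  I1: { [Y → - . f y], [Y → - .] }  — shift, reduce
  I2: { [C' → C .] }  — accept
  I3: { [C → Y .] }  — reduce
  I4: { [Y → . - f y], [Y → . -], [Y → . e Y], [Y → e . Y] }  — shift
  I5: { [Y → e Y .] }  — reduce
  I6: { [Y → - f . y] }  — shift
  I7: { [Y → - f y .] }  — reduce

Conflict in state I1:
  Shift-reduce conflict between [Y → - .] and [Y → - . f y]
So the grammar is NOT LR(0).

Answer: No. Shift-reduce conflict between [Y → - .] and [Y → - . f y]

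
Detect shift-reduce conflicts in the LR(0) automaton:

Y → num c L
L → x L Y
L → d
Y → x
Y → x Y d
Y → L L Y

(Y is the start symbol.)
A shift-reduce conflict occurs when an LR(0) state has both:
  - a complete (reduce) item [A → α .] (dot at the end), and
  - a shift item [B → β . c γ] (dot before a terminal).

Augment with Y' → Y and build the canonical LR(0) collection (I0 = CLOSURE({[Y' → . Y]}), then GOTO on every symbol after a dot until no new states appear). It has 17 states:
  I0: { [L → . d], [L → . x L Y], [Y → . L L Y], [Y → . num c L], [Y → . x Y d], [Y → . x], [Y' → . Y] }  — shift
  I1: { [L → . d], [L → . x L Y], [Y → L . L Y] }  — shift
  I2: { [Y' → Y .] }  — accept
  I3: { [L → d .] }  — reduce
  I4: { [Y → num . c L] }  — shift
  I5: { [L → . d], [L → . x L Y], [L → x . L Y], [Y → . L L Y], [Y → . num c L], [Y → . x Y d], [Y → . x], [Y → x . Y d], [Y → x .] }  — shift, reduce
  I6: { [L → . d], [L → . x L Y], [L → x L . Y], [Y → . L L Y], [Y → . num c L], [Y → . x Y d], [Y → . x], [Y → L . L Y] }  — shift
  I7: { [Y → x Y . d] }  — shift
  I8: { [Y → x Y d .] }  — reduce
  I9: { [L → . d], [L → . x L Y], [Y → . L L Y], [Y → . num c L], [Y → . x Y d], [Y → . x], [Y → L . L Y], [Y → L L . Y] }  — shift
  I10: { [L → x L Y .] }  — reduce
  I11: { [Y → L L Y .] }  — reduce
  I12: { [L → . d], [L → . x L Y], [Y → num c . L] }  — shift
  I13: { [Y → num c L .] }  — reduce
  I14: { [L → . d], [L → . x L Y], [L → x . L Y] }  — shift
  I15: { [L → . d], [L → . x L Y], [L → x L . Y], [Y → . L L Y], [Y → . num c L], [Y → . x Y d], [Y → . x] }  — shift
  I16: { [L → . d], [L → . x L Y], [Y → . L L Y], [Y → . num c L], [Y → . x Y d], [Y → . x], [Y → L L . Y] }  — shift

I5 contains reduce item [Y → x .] and shift items [L → . d], [L → . x L Y], [Y → . num c L], [Y → . x], [Y → . x Y d] — shift-reduce conflict.

Answer: Yes — I5: [Y → x .] vs [L → . d]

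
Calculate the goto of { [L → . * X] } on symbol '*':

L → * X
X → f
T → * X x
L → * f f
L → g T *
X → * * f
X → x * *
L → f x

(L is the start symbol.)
GOTO(I, '*') = CLOSURE({ [A → αX.β] : [A → α.Xβ] ∈ I, X = '*' })

Items with dot before '*', with the dot advanced:
  [L → . * X] → [L → * . X]
Closure of the advanced items:
  [L → * . X] has the dot before X: add [X → . f], [X → . * * f], [X → . x * *]

GOTO = { [L → * . X], [X → . * * f], [X → . f], [X → . x * *] }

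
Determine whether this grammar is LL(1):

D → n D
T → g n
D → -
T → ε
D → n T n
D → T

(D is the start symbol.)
No. Predict set conflict for D: { 'n' }

Relevant sets:
  FIRST(T) = { 'g', ε }
  FOLLOW(D) = { $ }
  FOLLOW(T) = { $, 'n' }

For D:
  PREDICT(D → n D) = { 'n' }
  PREDICT(D → '-') = { '-' }
  PREDICT(D → n T n) = { 'n' }
  PREDICT(D → T) = { $, 'g' }
For T:
  PREDICT(T → g n) = { 'g' }
  PREDICT(T → ε) = { $, 'n' }

Conflict found: Predict set conflict for D: { 'n' }
The grammar is NOT LL(1).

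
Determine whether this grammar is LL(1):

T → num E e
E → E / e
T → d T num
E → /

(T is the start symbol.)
A grammar is LL(1) if for each non-terminal N with multiple productions, the predict sets of those productions are pairwise disjoint, where PREDICT(N → α) = (FIRST(α) \ {ε}) ∪ (FOLLOW(N) if α ⇒* ε).

Relevant sets:
  FIRST(E) = { '/' }

For T:
  PREDICT(T → num E e) = { 'num' }
  PREDICT(T → d T num) = { 'd' }
For E:
  PREDICT(E → E '/' e) = { '/' }
  PREDICT(E → '/') = { '/' }

Conflict found: Predict set conflict for E: { '/' }
The grammar is NOT LL(1).

Answer: No. Predict set conflict for E: { '/' }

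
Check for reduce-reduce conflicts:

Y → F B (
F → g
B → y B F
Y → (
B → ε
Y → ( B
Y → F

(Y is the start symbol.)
Augment with Y' → Y and build the canonical LR(0) collection (I0 = CLOSURE({[Y' → . Y]}), then GOTO on every symbol after a dot until no new states appear). It has 11 states:
  I0: { [F → . g], [Y → . ( B], [Y → . (], [Y → . F B (], [Y → . F], [Y' → . Y] }  — shift
  I1: { [B → . y B F], [B → .], [Y → ( . B], [Y → ( .] }  — shift, 2 reduces
  I2: { [B → . y B F], [B → .], [Y → F . B (], [Y → F .] }  — shift, 2 reduces
  I3: { [Y' → Y .] }  — accept
  I4: { [F → g .] }  — reduce
  I5: { [Y → F B . (] }  — shift
  I6: { [B → . y B F], [B → .], [B → y . B F] }  — shift, reduce
  I7: { [B → y B . F], [F → . g] }  — shift
  I8: { [B → y B F .] }  — reduce
  I9: { [Y → F B ( .] }  — reduce
  I10: { [Y → ( B .] }  — reduce

I1 contains complete items [B → .], [Y → ( .] — reduce-reduce conflict.
I2 contains complete items [B → .], [Y → F .] — reduce-reduce conflict.

Answer: Yes — I1: [B → .] vs [Y → ( .]; I2: [B → .] vs [Y → F .]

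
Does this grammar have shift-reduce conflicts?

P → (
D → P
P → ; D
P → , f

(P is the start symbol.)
A shift-reduce conflict occurs when an LR(0) state has both:
  - a complete (reduce) item [A → α .] (dot at the end), and
  - a shift item [B → β . c γ] (dot before a terminal).

Augment with P' → P and build the canonical LR(0) collection (I0 = CLOSURE({[P' → . P]}), then GOTO on every symbol after a dot until no new states appear). It has 8 states:
  I0: { [P → . (], [P → . , f], [P → . ; D], [P' → . P] }  — shift
  I1: { [P → ( .] }  — reduce
  I2: { [P → , . f] }  — shift
  I3: { [D → . P], [P → . (], [P → . , f], [P → . ; D], [P → ; . D] }  — shift
  I4: { [P' → P .] }  — accept
  I5: { [P → ; D .] }  — reduce
  I6: { [D → P .] }  — reduce
  I7: { [P → , f .] }  — reduce

No state contains both a complete item and a shift item.

Answer: No shift-reduce conflicts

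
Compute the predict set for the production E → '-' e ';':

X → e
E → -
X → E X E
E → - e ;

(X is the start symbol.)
PREDICT(E → '-' e ';') = (FIRST(RHS) \ {ε}) ∪ (FOLLOW(E) if ε ∈ FIRST(RHS), i.e. RHS ⇒* ε)
FIRST('-' e ';') = { '-' }
ε ∉ FIRST('-' e ';'), so FOLLOW(E) is not added.
PREDICT(E → '-' e ';') = { '-' }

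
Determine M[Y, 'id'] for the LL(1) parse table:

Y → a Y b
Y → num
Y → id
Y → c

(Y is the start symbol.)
Y → id

To find M[Y, 'id'], we find productions for Y where 'id' is in the predict set (PREDICT(N → α) = (FIRST(α) \ {ε}) ∪ (FOLLOW(N) if α ⇒* ε)).

Y → a Y b: PREDICT = { 'a' }
Y → num: PREDICT = { 'num' }
Y → id: PREDICT = { 'id' }
  'id' is in predict set, so this production goes in M[Y, 'id']
Y → c: PREDICT = { 'c' }

M[Y, 'id'] = Y → id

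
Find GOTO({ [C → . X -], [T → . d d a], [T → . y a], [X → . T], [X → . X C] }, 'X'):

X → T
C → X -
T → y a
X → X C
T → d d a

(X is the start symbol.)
GOTO(I, 'X') = CLOSURE({ [A → αX.β] : [A → α.Xβ] ∈ I, X = 'X' })

Items with dot before 'X', with the dot advanced:
  [C → . X -] → [C → X . -]
  [X → . X C] → [X → X . C]
Closure of the advanced items:
  [X → X . C] has the dot before C: add [C → . X -]
  [C → . X -] has the dot before X: add [X → . T], [X → . X C]
  [X → . T] has the dot before T: add [T → . y a], [T → . d d a]

GOTO = { [C → . X -], [C → X . -], [T → . d d a], [T → . y a], [X → . T], [X → . X C], [X → X . C] }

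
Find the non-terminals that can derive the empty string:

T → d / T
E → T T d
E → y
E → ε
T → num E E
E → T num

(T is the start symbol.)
{ 'E' }

ε-productions: E → ε
So E is immediately nullable.
No further non-terminal can be added: every production for the remaining non-terminals contains a terminal or a non-nullable non-terminal.
Nullable = { 'E' }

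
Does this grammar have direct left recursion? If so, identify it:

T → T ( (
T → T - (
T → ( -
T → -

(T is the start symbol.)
Yes, T is left-recursive

Direct left recursion occurs when N → N α for some non-terminal N (the right-hand side begins with the left-hand side itself).

T → T ( (: LEFT RECURSIVE (starts with T)
T → T - (: LEFT RECURSIVE (starts with T)
T → ( -: starts with '('
T → -: starts with '-'

The grammar has direct left recursion on: T.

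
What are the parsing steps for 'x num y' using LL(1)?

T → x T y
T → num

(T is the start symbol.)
LL(1) parsing maintains a stack (initially the start symbol over $) and the input. At each step: if the stack top is a terminal, match it against the current input token; if it is a non-terminal N, replace it with the RHS of M[N, lookahead] (the unique production whose predict set contains the lookahead).

Stack is shown with the top on the left.

Stack    Input      Action
--------------------------
T $      x num y $  output T → x T y
x T y $  x num y $  match 'x'
T y $    num y $    output T → num
num y $  num y $    match 'num'
y $      y $        match 'y'
$        $          accept

The string is accepted.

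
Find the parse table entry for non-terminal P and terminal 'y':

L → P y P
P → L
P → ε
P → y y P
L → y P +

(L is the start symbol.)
To find M[P, 'y'], we find productions for P where 'y' is in the predict set (PREDICT(N → α) = (FIRST(α) \ {ε}) ∪ (FOLLOW(N) if α ⇒* ε)).

Relevant sets:
  FIRST(L) = { 'y' }
  FOLLOW(P) = { $, '+', 'y' }

P → L: PREDICT = { 'y' }
  'y' is in predict set, so this production goes in M[P, 'y']
P → ε: PREDICT = { $, '+', 'y' }
  'y' is in predict set, so this production goes in M[P, 'y']
P → y y P: PREDICT = { 'y' }
  'y' is in predict set, so this production goes in M[P, 'y']

M[P, 'y'] = P → L, P → ε, P → y y P  (a multiply-defined cell — the grammar is not LL(1))

Answer: P → L, P → ε, P → y y P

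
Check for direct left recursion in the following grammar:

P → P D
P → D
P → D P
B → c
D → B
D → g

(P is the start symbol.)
Yes, P is left-recursive

Direct left recursion occurs when N → N α for some non-terminal N (the right-hand side begins with the left-hand side itself).

P → P D: LEFT RECURSIVE (starts with P)
P → D: starts with D
P → D P: starts with D
B → c: starts with c
D → B: starts with B
D → g: starts with g

The grammar has direct left recursion on: P.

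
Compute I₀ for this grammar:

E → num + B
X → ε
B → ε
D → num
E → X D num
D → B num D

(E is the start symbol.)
First, augment the grammar with E' → E
I₀ = CLOSURE({ [E' → . E] }):
  [E' → . E] has the dot before E: add [E → . num + B], [E → . X D num]
  [E → . X D num] has the dot before X: add [X → .]
No further items can be added.

I₀ = { [E → . X D num], [E → . num + B], [E' → . E], [X → .] }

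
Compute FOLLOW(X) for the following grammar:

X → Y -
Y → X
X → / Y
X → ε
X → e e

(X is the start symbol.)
To compute FOLLOW(X), find every occurrence of X on a right-hand side N → α X β: add FIRST(β) \ {ε}, and if β is empty or nullable also add FOLLOW(N). Iterate to a fixed point.

X is the start symbol, so $ ∈ FOLLOW(X).
In Y → X: X is at the end, add FOLLOW(Y)

The FOLLOW sets referred to above (computed the same way, to a fixed point):
  FOLLOW(Y) = { $, '-' }

Taking the union: FOLLOW(X) = { $, '-' }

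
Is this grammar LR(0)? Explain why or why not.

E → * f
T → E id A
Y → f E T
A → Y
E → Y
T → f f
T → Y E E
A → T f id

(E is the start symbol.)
A grammar is LR(0) if no state in the canonical LR(0) collection has:
  - both a shift item (dot before a terminal) and a complete item (shift-reduce conflict), or
  - two or more complete items (reduce-reduce conflict; the accept item [E' → E .] counts as a complete item here).

Augment with E' → E and build the canonical LR(0) collection (I0 = CLOSURE({[E' → . E]}), then GOTO on every symbol after a dot until no new states appear). It has 20 states:
  I0: { [E → . * f], [E → . Y], [E' → . E], [Y → . f E T] }  — shift
  I1: { [E → * . f] }  — shift
  I2: { [E' → E .] }  — accept
  I3: { [E → Y .] }  — reduce
  I4: { [E → . * f], [E → . Y], [Y → . f E T], [Y → f . E T] }  — shift
  I5: { [E → . * f], [E → . Y], [T → . E id A], [T → . Y E E], [T → . f f], [Y → . f E T], [Y → f E . T] }  — shift
  I6: { [T → E . id A] }  — shift
  I7: { [Y → f E T .] }  — reduce
  I8: { [E → . * f], [E → . Y], [E → Y .], [T → Y . E E], [Y → . f E T] }  — shift, reduce
  I9: { [E → . * f], [E → . Y], [T → f . f], [Y → . f E T], [Y → f . E T] }  — shift
  I10: { [E → . * f], [E → . Y], [T → f f .], [Y → . f E T], [Y → f . E T] }  — shift, reduce
  I11: { [E → . * f], [E → . Y], [T → Y E . E], [Y → . f E T] }  — shift
  I12: { [T → Y E E .] }  — reduce
  I13: { [A → . T f id], [A → . Y], [E → . * f], [E → . Y], [T → . E id A], [T → . Y E E], [T → . f f], [T → E id . A], [Y → . f E T] }  — shift
  I14: { [T → E id A .] }  — reduce
  I15: { [A → T . f id] }  — shift
  I16: { [A → Y .], [E → . * f], [E → . Y], [E → Y .], [T → Y . E E], [Y → . f E T] }  — shift, 2 reduces
  I17: { [A → T f . id] }  — shift
  I18: { [A → T f id .] }  — reduce
  I19: { [E → * f .] }  — reduce

Conflict in state I8:
  Shift-reduce conflict between [E → Y .] and [E → . * f]
So the grammar is NOT LR(0).

Answer: No. Shift-reduce conflict between [E → Y .] and [E → . * f]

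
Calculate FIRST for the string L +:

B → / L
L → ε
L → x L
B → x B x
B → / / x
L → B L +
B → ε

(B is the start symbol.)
{ '+', '/', 'x' }

FIRST sets of the non-terminals involved (from the grammar, by fixed-point iteration):
  FIRST(L) = { '+', '/', 'x', ε }

To compute FIRST(L +), process the symbols left to right:
Symbol L is a non-terminal. Add FIRST(L) \ {ε} = { '+', '/', 'x' }
L is nullable (ε ∈ FIRST(L)), continue to the next symbol.
Symbol + is a terminal. Add '+' and stop.
FIRST(L +) = { '+', '/', 'x' }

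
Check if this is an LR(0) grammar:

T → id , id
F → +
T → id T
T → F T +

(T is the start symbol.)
Yes, the grammar is LR(0)

A grammar is LR(0) if no state in the canonical LR(0) collection has:
  - both a shift item (dot before a terminal) and a complete item (shift-reduce conflict), or
  - two or more complete items (reduce-reduce conflict; the accept item [T' → T .] counts as a complete item here).

Augment with T' → T and build the canonical LR(0) collection (I0 = CLOSURE({[T' → . T]}), then GOTO on every symbol after a dot until no new states appear). It has 10 states:
  I0: { [F → . +], [T → . F T +], [T → . id , id], [T → . id T], [T' → . T] }  — shift
  I1: { [F → + .] }  — reduce
  I2: { [F → . +], [T → . F T +], [T → . id , id], [T → . id T], [T → F . T +] }  — shift
  I3: { [T' → T .] }  — accept
  I4: { [F → . +], [T → . F T +], [T → . id , id], [T → . id T], [T → id . , id], [T → id . T] }  — shift
  I5: { [T → id , . id] }  — shift
  I6: { [T → id T .] }  — reduce
  I7: { [T → id , id .] }  — reduce
  I8: { [T → F T . +] }  — shift
  I9: { [T → F T + .] }  — reduce

Every state is either a pure shift/goto state or contains exactly one complete item and nothing to shift — no conflicts. The grammar is LR(0).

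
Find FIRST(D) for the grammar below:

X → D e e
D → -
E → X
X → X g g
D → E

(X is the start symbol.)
{ '-' }

FIRST sets of the other non-terminals involved (by the same procedure, iterated to a fixed point):
  FIRST(E) = { '-' }

From D → -:
  - '-' is a terminal: add '-' and stop
From D → E:
  - E is a non-terminal: add FIRST(E) \ {ε} = { '-' }
    E is not nullable, so stop

Collecting: FIRST(D) = { '-' }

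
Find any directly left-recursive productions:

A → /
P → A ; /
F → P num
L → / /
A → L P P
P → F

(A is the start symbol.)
A → /: starts with '/'
P → A ; /: starts with A
F → P num: starts with P
L → / /: starts with '/'
A → L P P: starts with L
P → F: starts with F

No direct left recursion found.

Answer: No direct left recursion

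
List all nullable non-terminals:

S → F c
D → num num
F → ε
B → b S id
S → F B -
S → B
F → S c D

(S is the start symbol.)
ε-productions: F → ε
So F is immediately nullable.
No further non-terminal can be added: every production for the remaining non-terminals contains a terminal or a non-nullable non-terminal.
Nullable = { 'F' }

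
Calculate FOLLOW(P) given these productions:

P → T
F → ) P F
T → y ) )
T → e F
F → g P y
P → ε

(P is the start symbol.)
{ $, ')', 'g', 'y' }

To compute FOLLOW(P), find every occurrence of P on a right-hand side N → α P β: add FIRST(β) \ {ε}, and if β is empty or nullable also add FOLLOW(N). Iterate to a fixed point.

P is the start symbol, so $ ∈ FOLLOW(P).
In F → ) P F: P is followed by F, add FIRST(F) \ {ε} = { ')', 'g' }
In F → g P y: P is followed by y, add FIRST(y) \ {ε} = { 'y' }

Taking the union: FOLLOW(P) = { $, ')', 'g', 'y' }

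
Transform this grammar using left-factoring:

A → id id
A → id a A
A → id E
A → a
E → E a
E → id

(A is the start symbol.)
A → id A'
A' → id
A' → a A
A' → E
A → a
E → E a
E → id

Left-factoring transforms A → αβ₁ | αβ₂ into A → αA' and A' → β₁ | β₂
(α is the longest common prefix among the alternatives). Repeat until
no nonterminal has two alternatives with a common prefix.

Round 1: A has alternatives sharing prefix 'id'. Introduce A': A → id A'
  Add: A' → id
  Add: A' → a A
  Add: A' → E

No remaining common prefixes — done.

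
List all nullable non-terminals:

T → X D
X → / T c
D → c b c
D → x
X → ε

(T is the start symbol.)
A non-terminal is nullable if it can derive ε (the empty string): either it has an ε-production, or it has a production whose right-hand side consists entirely of nullable non-terminals.

ε-productions: X → ε
So X is immediately nullable.
No further non-terminal can be added: every production for the remaining non-terminals contains a terminal or a non-nullable non-terminal.
Nullable = { 'X' }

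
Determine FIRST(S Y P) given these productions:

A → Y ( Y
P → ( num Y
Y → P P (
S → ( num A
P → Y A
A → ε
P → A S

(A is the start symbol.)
FIRST sets of the non-terminals involved (from the grammar, by fixed-point iteration):
  FIRST(S) = { '(' }

To compute FIRST(S Y P), process the symbols left to right:
Symbol S is a non-terminal. Add FIRST(S) \ {ε} = { '(' }
S is not nullable (ε ∉ FIRST(S)), so stop here.
FIRST(S Y P) = { '(' }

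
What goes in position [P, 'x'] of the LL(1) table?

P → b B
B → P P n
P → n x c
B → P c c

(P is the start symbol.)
Empty (error entry)

To find M[P, 'x'], we find productions for P where 'x' is in the predict set (PREDICT(N → α) = (FIRST(α) \ {ε}) ∪ (FOLLOW(N) if α ⇒* ε)).

P → b B: PREDICT = { 'b' }
P → n x c: PREDICT = { 'n' }

M[P, 'x'] is empty (no production applies)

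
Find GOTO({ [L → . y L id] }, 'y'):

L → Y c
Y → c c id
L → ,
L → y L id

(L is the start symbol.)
GOTO(I, 'y') = CLOSURE({ [A → αX.β] : [A → α.Xβ] ∈ I, X = 'y' })

Items with dot before 'y', with the dot advanced:
  [L → . y L id] → [L → y . L id]
Closure of the advanced items:
  [L → y . L id] has the dot before L: add [L → . Y c], [L → . ,], [L → . y L id]
  [L → . Y c] has the dot before Y: add [Y → . c c id]

GOTO = { [L → . ,], [L → . Y c], [L → . y L id], [L → y . L id], [Y → . c c id] }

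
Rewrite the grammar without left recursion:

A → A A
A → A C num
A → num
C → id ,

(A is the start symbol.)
A → num A'
A' → A A'
A' → C num A'
A' → ε
C → id ,

A is directly left-recursive. The standard transformation for
  A → A α₁ | ... | A α_m | β₁ | ... | β_n
is
  A  → β₁ A' | ... | β_n A'
  A' → α₁ A' | ... | α_m A' | ε

A → num becomes A → num A'
A → A A becomes A' → A A'
A → A C num becomes A' → C num A'
Add A' → ε

Productions for other non-terminals are unchanged:
  C → id ,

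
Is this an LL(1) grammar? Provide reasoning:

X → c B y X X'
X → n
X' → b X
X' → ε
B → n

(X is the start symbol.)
No. Predict set conflict for X': { 'b' }

A grammar is LL(1) if for each non-terminal N with multiple productions, the predict sets of those productions are pairwise disjoint, where PREDICT(N → α) = (FIRST(α) \ {ε}) ∪ (FOLLOW(N) if α ⇒* ε).

Relevant sets:
  FOLLOW(X') = { $, 'b' }

For X:
  PREDICT(X → c B y X X') = { 'c' }
  PREDICT(X → n) = { 'n' }
For X':
  PREDICT(X' → b X) = { 'b' }
  PREDICT(X' → ε) = { $, 'b' }
B has a single production, so nothing to check there.

Conflict found: Predict set conflict for X': { 'b' }
The grammar is NOT LL(1).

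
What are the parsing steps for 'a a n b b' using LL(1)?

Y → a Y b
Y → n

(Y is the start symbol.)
LL(1) parsing maintains a stack (initially the start symbol over $) and the input. At each step: if the stack top is a terminal, match it against the current input token; if it is a non-terminal N, replace it with the RHS of M[N, lookahead] (the unique production whose predict set contains the lookahead).

Stack is shown with the top on the left.

Stack      Input        Action
------------------------------
Y $        a a n b b $  output Y → a Y b
a Y b $    a a n b b $  match 'a'
Y b $      a n b b $    output Y → a Y b
a Y b b $  a n b b $    match 'a'
Y b b $    n b b $      output Y → n
n b b $    n b b $      match 'n'
b b $      b b $        match 'b'
b $        b $          match 'b'
$          $            accept

The string is accepted.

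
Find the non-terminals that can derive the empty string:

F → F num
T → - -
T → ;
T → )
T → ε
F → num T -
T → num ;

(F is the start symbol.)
{ 'T' }

A non-terminal is nullable if it can derive ε (the empty string): either it has an ε-production, or it has a production whose right-hand side consists entirely of nullable non-terminals.

ε-productions: T → ε
So T is immediately nullable.
No further non-terminal can be added: every production for the remaining non-terminals contains a terminal or a non-nullable non-terminal.
Nullable = { 'T' }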